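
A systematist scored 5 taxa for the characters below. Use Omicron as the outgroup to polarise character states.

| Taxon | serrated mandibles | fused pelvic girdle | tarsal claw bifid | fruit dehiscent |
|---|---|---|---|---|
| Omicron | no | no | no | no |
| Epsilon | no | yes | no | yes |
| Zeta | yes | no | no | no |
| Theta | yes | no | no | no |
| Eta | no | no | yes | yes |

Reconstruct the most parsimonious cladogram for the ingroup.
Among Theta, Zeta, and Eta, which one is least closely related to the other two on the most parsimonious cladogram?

The outgroup has state 'no' for every character, so 'yes' is the derived state throughout.
Only Theta and Zeta show the derived state 'yes' for serrated mandibles, supporting them as a clade.
fused pelvic girdle (derived state 'yes') is unique to Epsilon (autapomorphy; uninformative for grouping).
tarsal claw bifid (derived state 'yes') is unique to Eta (autapomorphy; uninformative for grouping).
fruit dehiscent: derived state 'yes' in Epsilon and Eta only — synapomorphy for {Epsilon, Eta}.
Most parsimonious ingroup topology: ((Eta,Epsilon),(Theta,Zeta)).
Zeta and Theta share a more recent common ancestor with each other than either does with Eta, so Eta is the least closely related of the three.

Eta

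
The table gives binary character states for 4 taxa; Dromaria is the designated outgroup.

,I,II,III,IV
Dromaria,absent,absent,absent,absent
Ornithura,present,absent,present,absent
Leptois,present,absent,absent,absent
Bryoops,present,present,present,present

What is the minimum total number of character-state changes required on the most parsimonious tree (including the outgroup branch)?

The outgroup has state 'absent' for every character, so 'present' is the derived state throughout.
I (derived state 'present') is shared by all ingroup taxa — unites the whole ingroup.
II (derived state 'present') is unique to Bryoops (autapomorphy; uninformative for grouping).
III: derived state 'present' in Bryoops and Ornithura only — synapomorphy for {Bryoops, Ornithura}.
IV: derived state 'present' in Bryoops only — an autapomorphy, so it tells us nothing about relationships among taxa.
Most parsimonious ingroup topology: ((Ornithura,Bryoops),Leptois).
Changes per character on this tree: I: 1; II: 1; III: 1; IV: 1.
Total = 4.

4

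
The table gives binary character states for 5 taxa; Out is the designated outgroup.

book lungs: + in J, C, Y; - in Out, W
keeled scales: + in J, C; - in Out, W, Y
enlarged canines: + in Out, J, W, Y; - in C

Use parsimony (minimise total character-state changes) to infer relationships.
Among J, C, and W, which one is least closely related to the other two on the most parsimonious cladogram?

Character polarity is set by the outgroup: the derived state is whichever differs from the outgroup's state, so for enlarged canines the derived state is '-', and for the remaining characters it is '+'.
book lungs: derived state '+' in C, J, and Y only — synapomorphy for {C, J, Y}.
keeled scales (derived state '+') is shared by C and J — a synapomorphy uniting that clade.
enlarged canines: derived state '-' in C only — an autapomorphy, so it tells us nothing about relationships among taxa.
Most parsimonious ingroup topology: (((J,C),Y),W).
J and C share a more recent common ancestor with each other than either does with W, so W is the least closely related of the three.

W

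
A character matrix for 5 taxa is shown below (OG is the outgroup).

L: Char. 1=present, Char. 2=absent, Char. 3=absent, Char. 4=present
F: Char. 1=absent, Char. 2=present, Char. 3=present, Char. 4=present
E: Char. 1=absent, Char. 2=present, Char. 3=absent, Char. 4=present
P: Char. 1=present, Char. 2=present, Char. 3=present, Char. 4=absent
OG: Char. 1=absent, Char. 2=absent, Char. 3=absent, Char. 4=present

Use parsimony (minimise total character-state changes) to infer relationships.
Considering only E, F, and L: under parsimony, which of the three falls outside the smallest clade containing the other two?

L

Character polarity is set by the outgroup: the derived state is whichever differs from the outgroup's state, so for Char. 4 the derived state is 'absent', and for the remaining characters it is 'present'.
Char. 1 groups L and P, which is incompatible with the clades supported by the remaining characters; treating it as convergent (homoplasy) costs fewer steps than any alternative tree.
Char. 2: derived state 'present' in E, F, and P only — synapomorphy for {E, F, P}.
Char. 3: derived state 'present' in F and P only — synapomorphy for {F, P}.
Char. 4: derived state 'absent' in P only — an autapomorphy, so it tells us nothing about relationships among taxa.
Most parsimonious ingroup topology: (((P,F),E),L).
E and F share a more recent common ancestor with each other than either does with L, so L is the least closely related of the three.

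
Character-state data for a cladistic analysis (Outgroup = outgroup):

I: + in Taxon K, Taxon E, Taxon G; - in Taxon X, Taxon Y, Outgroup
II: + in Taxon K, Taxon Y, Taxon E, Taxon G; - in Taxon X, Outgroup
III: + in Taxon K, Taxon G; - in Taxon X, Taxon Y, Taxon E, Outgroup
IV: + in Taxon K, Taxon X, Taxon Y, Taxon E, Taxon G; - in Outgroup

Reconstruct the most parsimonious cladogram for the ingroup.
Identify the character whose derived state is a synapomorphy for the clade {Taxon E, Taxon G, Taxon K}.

I

The outgroup has state '-' for every character, so '+' is the derived state throughout.
I (derived state '+') is shared by Taxon E, Taxon G, and Taxon K — a synapomorphy uniting that clade.
II: derived state '+' in Taxon E, Taxon G, Taxon K, and Taxon Y only — synapomorphy for {Taxon E, Taxon G, Taxon K, Taxon Y}.
III (derived state '+') is shared by Taxon G and Taxon K — a synapomorphy uniting that clade.
All ingroup taxa share the derived state '+' for IV; it defines the ingroup but does not resolve relationships within it.
Most parsimonious ingroup topology: ((Taxon Y,(Taxon E,(Taxon G,Taxon K))),Taxon X).
The clade {Taxon E, Taxon G, Taxon K} is supported by I: its derived state '+' occurs in exactly those taxa and in no other taxon (including the outgroup).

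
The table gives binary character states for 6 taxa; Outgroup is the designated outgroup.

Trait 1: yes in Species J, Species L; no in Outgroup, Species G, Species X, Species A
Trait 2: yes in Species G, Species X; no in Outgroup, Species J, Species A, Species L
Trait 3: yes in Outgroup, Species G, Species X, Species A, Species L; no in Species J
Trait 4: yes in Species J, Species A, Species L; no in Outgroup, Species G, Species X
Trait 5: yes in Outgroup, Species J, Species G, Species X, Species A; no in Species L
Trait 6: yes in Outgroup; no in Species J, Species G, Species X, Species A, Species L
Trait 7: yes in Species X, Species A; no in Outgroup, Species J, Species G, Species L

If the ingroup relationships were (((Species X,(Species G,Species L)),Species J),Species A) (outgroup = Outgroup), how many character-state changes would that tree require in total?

Map each character onto (((Species X,(Species G,Species L)),Species J),Species A) (rooted by Outgroup) and count the minimum state changes it requires (Fitch parsimony):
Trait 1: 2; Trait 2: 2; Trait 3: 1; Trait 4: 3; Trait 5: 1; Trait 6: 1; Trait 7: 2.
Total tree length = 12.

12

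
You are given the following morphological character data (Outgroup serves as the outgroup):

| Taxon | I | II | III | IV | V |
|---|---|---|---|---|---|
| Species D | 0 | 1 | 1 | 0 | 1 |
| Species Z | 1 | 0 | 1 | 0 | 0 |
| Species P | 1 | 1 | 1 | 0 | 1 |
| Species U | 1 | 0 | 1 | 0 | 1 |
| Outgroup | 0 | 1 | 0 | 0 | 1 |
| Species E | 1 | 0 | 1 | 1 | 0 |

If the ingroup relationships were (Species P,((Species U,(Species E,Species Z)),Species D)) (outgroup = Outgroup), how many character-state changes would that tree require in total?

Map each character onto (Species P,((Species U,(Species E,Species Z)),Species D)) (rooted by Outgroup) and count the minimum state changes it requires (Fitch parsimony):
I: 2; II: 1; III: 1; IV: 1; V: 1.
Total tree length = 6.

6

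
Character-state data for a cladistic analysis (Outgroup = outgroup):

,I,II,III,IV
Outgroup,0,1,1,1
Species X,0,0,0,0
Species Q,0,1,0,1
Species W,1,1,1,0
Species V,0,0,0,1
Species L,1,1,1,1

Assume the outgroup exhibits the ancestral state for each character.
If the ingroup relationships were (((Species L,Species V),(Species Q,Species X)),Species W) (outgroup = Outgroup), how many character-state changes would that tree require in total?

8

Map each character onto (((Species L,Species V),(Species Q,Species X)),Species W) (rooted by Outgroup) and count the minimum state changes it requires (Fitch parsimony):
I: 2; II: 2; III: 2; IV: 2.
Total tree length = 8.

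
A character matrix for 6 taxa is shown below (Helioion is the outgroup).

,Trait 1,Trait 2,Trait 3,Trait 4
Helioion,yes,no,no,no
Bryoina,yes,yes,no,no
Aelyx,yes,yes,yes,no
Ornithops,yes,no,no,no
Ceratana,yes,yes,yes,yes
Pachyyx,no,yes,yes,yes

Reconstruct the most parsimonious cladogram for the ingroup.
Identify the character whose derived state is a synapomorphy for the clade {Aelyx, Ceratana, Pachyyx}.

Character polarity is set by the outgroup: the derived state is whichever differs from the outgroup's state, so for Trait 1 the derived state is 'no', and for the remaining characters it is 'yes'.
Trait 1: derived state 'no' in Pachyyx only — an autapomorphy, so it tells us nothing about relationships among taxa.
Trait 2 (derived state 'yes') is shared by Aelyx, Bryoina, Ceratana, and Pachyyx — a synapomorphy uniting that clade.
Only Aelyx, Ceratana, and Pachyyx show the derived state 'yes' for Trait 3, supporting them as a clade.
Only Ceratana and Pachyyx show the derived state 'yes' for Trait 4, supporting them as a clade.
Most parsimonious ingroup topology: ((Bryoina,(Aelyx,(Ceratana,Pachyyx))),Ornithops).
The clade {Aelyx, Ceratana, Pachyyx} is supported by Trait 3: its derived state 'yes' occurs in exactly those taxa and in no other taxon (including the outgroup).

Trait 3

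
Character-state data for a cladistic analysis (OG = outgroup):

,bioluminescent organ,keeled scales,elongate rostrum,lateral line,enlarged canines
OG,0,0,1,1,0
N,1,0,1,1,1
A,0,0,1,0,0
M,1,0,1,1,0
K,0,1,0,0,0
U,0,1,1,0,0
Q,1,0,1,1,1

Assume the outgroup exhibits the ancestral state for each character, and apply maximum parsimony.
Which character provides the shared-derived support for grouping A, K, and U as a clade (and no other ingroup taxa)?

Character polarity is set by the outgroup: the derived state is whichever differs from the outgroup's state, so for elongate rostrum, lateral line the derived state is '0', and for the remaining characters it is '1'.
bioluminescent organ (derived state '1') is shared by M, N, and Q — a synapomorphy uniting that clade.
Only K and U show the derived state '1' for keeled scales, supporting them as a clade.
elongate rostrum: derived state '0' in K only — an autapomorphy, so it tells us nothing about relationships among taxa.
Only A, K, and U show the derived state '0' for lateral line, supporting them as a clade.
enlarged canines (derived state '1') is shared by N and Q — a synapomorphy uniting that clade.
Most parsimonious ingroup topology: (((N,Q),M),(A,(K,U))).
The clade {A, K, U} is supported by lateral line: its derived state '0' occurs in exactly those taxa and in no other taxon (including the outgroup).

lateral line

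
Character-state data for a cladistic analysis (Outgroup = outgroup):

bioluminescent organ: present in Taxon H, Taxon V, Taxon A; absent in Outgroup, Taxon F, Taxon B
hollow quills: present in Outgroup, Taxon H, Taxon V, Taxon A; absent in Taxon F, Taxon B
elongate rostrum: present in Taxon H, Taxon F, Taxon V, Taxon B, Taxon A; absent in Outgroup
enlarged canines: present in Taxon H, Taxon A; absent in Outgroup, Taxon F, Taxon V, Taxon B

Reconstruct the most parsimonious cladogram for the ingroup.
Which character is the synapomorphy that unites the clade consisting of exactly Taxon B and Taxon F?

Character polarity is set by the outgroup: the derived state is whichever differs from the outgroup's state, so for hollow quills the derived state is 'absent', and for the remaining characters it is 'present'.
Only Taxon A, Taxon H, and Taxon V show the derived state 'present' for bioluminescent organ, supporting them as a clade.
hollow quills (derived state 'absent') is shared by Taxon B and Taxon F — a synapomorphy uniting that clade.
elongate rostrum (derived state 'present') is shared by all ingroup taxa — unites the whole ingroup.
enlarged canines: derived state 'present' in Taxon A and Taxon H only — synapomorphy for {Taxon A, Taxon H}.
Most parsimonious ingroup topology: (((Taxon H,Taxon A),Taxon V),(Taxon F,Taxon B)).
The clade {Taxon B, Taxon F} is supported by hollow quills: its derived state 'absent' occurs in exactly those taxa and in no other taxon (including the outgroup).

hollow quills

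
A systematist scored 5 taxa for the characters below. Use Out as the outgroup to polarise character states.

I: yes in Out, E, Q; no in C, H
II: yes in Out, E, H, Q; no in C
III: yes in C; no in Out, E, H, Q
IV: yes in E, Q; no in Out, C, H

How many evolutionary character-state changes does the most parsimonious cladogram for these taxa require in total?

Character polarity is set by the outgroup: the derived state is whichever differs from the outgroup's state, so for I, II the derived state is 'no', and for the remaining characters it is 'yes'.
Only C and H show the derived state 'no' for I, supporting them as a clade.
II (derived state 'no') is unique to C (autapomorphy; uninformative for grouping).
III (derived state 'yes') is unique to C (autapomorphy; uninformative for grouping).
Only E and Q show the derived state 'yes' for IV, supporting them as a clade.
Most parsimonious ingroup topology: ((C,H),(E,Q)).
Changes per character on this tree: I: 1; II: 1; III: 1; IV: 1.
Total = 4.

4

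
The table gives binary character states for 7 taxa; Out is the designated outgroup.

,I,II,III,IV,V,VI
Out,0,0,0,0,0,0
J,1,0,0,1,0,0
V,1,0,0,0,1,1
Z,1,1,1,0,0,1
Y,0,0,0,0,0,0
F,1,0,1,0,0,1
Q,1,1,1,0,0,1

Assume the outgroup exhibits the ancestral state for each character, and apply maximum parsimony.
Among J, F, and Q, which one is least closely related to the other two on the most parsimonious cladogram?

J

The outgroup has state '0' for every character, so '1' is the derived state throughout.
I: derived state '1' in F, J, Q, V, and Z only — synapomorphy for {F, J, Q, V, Z}.
II: derived state '1' in Q and Z only — synapomorphy for {Q, Z}.
Only F, Q, and Z show the derived state '1' for III, supporting them as a clade.
IV: derived state '1' in J only — an autapomorphy, so it tells us nothing about relationships among taxa.
V (derived state '1') is unique to V (autapomorphy; uninformative for grouping).
VI (derived state '1') is shared by F, Q, V, and Z — a synapomorphy uniting that clade.
Most parsimonious ingroup topology: ((J,(V,((Z,Q),F))),Y).
F and Q share a more recent common ancestor with each other than either does with J, so J is the least closely related of the three.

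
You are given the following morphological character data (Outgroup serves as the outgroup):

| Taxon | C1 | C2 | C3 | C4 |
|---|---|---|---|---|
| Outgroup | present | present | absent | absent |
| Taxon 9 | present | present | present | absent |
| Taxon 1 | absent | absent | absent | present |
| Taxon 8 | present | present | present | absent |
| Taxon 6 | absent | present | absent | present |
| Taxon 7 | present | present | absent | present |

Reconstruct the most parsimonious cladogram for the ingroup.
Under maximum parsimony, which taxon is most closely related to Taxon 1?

Character polarity is set by the outgroup: the derived state is whichever differs from the outgroup's state, so for C1, C2 the derived state is 'absent', and for the remaining characters it is 'present'.
Only Taxon 1 and Taxon 6 show the derived state 'absent' for C1, supporting them as a clade.
C2 (derived state 'absent') is unique to Taxon 1 (autapomorphy; uninformative for grouping).
Only Taxon 8 and Taxon 9 show the derived state 'present' for C3, supporting them as a clade.
C4 (derived state 'present') is shared by Taxon 1, Taxon 6, and Taxon 7 — a synapomorphy uniting that clade.
Most parsimonious ingroup topology: ((Taxon 9,Taxon 8),((Taxon 1,Taxon 6),Taxon 7)).
Taxon 1 and Taxon 6 form a cherry on this tree, so they are sister taxa.

Taxon 6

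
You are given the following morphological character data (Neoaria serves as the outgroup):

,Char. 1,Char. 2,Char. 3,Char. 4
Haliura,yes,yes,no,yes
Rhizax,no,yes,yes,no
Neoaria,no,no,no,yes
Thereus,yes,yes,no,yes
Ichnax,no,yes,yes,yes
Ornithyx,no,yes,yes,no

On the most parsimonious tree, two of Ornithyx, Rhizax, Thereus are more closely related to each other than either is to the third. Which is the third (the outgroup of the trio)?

Character polarity is set by the outgroup: the derived state is whichever differs from the outgroup's state, so for Char. 4 the derived state is 'no', and for the remaining characters it is 'yes'.
Char. 1: derived state 'yes' in Haliura and Thereus only — synapomorphy for {Haliura, Thereus}.
All ingroup taxa share the derived state 'yes' for Char. 2; it defines the ingroup but does not resolve relationships within it.
Char. 3: derived state 'yes' in Ichnax, Ornithyx, and Rhizax only — synapomorphy for {Ichnax, Ornithyx, Rhizax}.
Only Ornithyx and Rhizax show the derived state 'no' for Char. 4, supporting them as a clade.
Most parsimonious ingroup topology: ((Thereus,Haliura),((Ornithyx,Rhizax),Ichnax)).
Rhizax and Ornithyx share a more recent common ancestor with each other than either does with Thereus, so Thereus is the least closely related of the three.

Thereus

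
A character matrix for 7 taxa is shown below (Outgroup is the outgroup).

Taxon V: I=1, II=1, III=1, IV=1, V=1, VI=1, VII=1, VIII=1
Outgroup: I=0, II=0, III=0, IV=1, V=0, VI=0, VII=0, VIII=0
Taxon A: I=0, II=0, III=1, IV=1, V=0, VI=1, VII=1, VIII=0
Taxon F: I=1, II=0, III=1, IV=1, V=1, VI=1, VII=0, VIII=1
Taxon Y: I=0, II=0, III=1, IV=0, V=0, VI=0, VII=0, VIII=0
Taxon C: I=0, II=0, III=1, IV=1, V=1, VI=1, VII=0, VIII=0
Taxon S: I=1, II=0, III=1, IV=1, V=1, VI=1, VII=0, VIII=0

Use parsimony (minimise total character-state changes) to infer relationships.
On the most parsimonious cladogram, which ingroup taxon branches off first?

Taxon Y

Character polarity is set by the outgroup: the derived state is whichever differs from the outgroup's state, so for IV the derived state is '0', and for the remaining characters it is '1'.
Only Taxon F, Taxon S, and Taxon V show the derived state '1' for I, supporting them as a clade.
II: derived state '1' in Taxon V only — an autapomorphy, so it tells us nothing about relationships among taxa.
All ingroup taxa share the derived state '1' for III; it defines the ingroup but does not resolve relationships within it.
IV: derived state '0' in Taxon Y only — an autapomorphy, so it tells us nothing about relationships among taxa.
Only Taxon C, Taxon F, Taxon S, and Taxon V show the derived state '1' for V, supporting them as a clade.
Only Taxon A, Taxon C, Taxon F, Taxon S, and Taxon V show the derived state '1' for VI, supporting them as a clade.
VII (state '1') occurs in Taxon A and Taxon V but conflicts with the nesting implied by the other characters — most parsimoniously interpreted as homoplasy.
Only Taxon F and Taxon V show the derived state '1' for VIII, supporting them as a clade.
Most parsimonious ingroup topology: (Taxon Y,(Taxon A,(((Taxon V,Taxon F),Taxon S),Taxon C))).
Taxon Y is sister to the clade containing all other ingroup taxa, so it is the earliest-diverging (most basal) ingroup lineage.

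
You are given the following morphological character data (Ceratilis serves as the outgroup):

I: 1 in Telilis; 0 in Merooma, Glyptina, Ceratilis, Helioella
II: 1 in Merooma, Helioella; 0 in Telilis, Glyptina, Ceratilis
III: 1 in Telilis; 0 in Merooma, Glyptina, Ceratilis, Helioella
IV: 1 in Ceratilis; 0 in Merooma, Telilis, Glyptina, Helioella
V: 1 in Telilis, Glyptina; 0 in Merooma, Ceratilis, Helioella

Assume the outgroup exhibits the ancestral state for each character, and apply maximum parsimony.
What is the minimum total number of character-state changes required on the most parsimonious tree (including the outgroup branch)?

5

Character polarity is set by the outgroup: the derived state is whichever differs from the outgroup's state, so for IV the derived state is '0', and for the remaining characters it is '1'.
I (derived state '1') is unique to Telilis (autapomorphy; uninformative for grouping).
II: derived state '1' in Helioella and Merooma only — synapomorphy for {Helioella, Merooma}.
III (derived state '1') is unique to Telilis (autapomorphy; uninformative for grouping).
IV (derived state '0') is shared by all ingroup taxa — unites the whole ingroup.
V (derived state '1') is shared by Glyptina and Telilis — a synapomorphy uniting that clade.
Most parsimonious ingroup topology: ((Telilis,Glyptina),(Merooma,Helioella)).
Changes per character on this tree: I: 1; II: 1; III: 1; IV: 1; V: 1.
Total = 5.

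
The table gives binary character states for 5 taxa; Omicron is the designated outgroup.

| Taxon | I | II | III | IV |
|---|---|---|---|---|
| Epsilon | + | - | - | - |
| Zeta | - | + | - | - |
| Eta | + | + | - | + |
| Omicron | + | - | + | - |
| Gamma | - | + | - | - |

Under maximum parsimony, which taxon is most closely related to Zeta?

Character polarity is set by the outgroup: the derived state is whichever differs from the outgroup's state, so for I, III the derived state is '-', and for the remaining characters it is '+'.
I (derived state '-') is shared by Gamma and Zeta — a synapomorphy uniting that clade.
II (derived state '+') is shared by Eta, Gamma, and Zeta — a synapomorphy uniting that clade.
All ingroup taxa share the derived state '-' for III; it defines the ingroup but does not resolve relationships within it.
IV: derived state '+' in Eta only — an autapomorphy, so it tells us nothing about relationships among taxa.
Most parsimonious ingroup topology: (Epsilon,((Gamma,Zeta),Eta)).
Zeta and Gamma form a cherry on this tree, so they are sister taxa.

Gamma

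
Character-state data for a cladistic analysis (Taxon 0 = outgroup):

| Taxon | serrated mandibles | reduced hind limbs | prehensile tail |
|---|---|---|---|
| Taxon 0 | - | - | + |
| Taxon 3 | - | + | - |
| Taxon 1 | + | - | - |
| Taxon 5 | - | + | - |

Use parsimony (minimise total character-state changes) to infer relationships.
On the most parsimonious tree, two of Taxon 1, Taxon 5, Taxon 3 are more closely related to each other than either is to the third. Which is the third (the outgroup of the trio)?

Character polarity is set by the outgroup: the derived state is whichever differs from the outgroup's state, so for prehensile tail the derived state is '-', and for the remaining characters it is '+'.
serrated mandibles (derived state '+') is unique to Taxon 1 (autapomorphy; uninformative for grouping).
Only Taxon 3 and Taxon 5 show the derived state '+' for reduced hind limbs, supporting them as a clade.
All ingroup taxa share the derived state '-' for prehensile tail; it defines the ingroup but does not resolve relationships within it.
Most parsimonious ingroup topology: ((Taxon 3,Taxon 5),Taxon 1).
Taxon 5 and Taxon 3 share a more recent common ancestor with each other than either does with Taxon 1, so Taxon 1 is the least closely related of the three.

Taxon 1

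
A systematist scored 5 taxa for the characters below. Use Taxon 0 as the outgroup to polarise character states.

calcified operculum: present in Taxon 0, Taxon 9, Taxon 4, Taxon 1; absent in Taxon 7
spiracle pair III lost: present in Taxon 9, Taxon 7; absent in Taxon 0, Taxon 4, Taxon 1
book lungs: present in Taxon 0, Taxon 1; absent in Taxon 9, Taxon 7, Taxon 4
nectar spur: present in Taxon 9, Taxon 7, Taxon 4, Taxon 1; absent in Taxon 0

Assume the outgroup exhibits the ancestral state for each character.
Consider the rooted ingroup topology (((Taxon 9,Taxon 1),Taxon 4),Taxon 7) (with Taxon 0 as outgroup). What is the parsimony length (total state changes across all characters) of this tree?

Map each character onto (((Taxon 9,Taxon 1),Taxon 4),Taxon 7) (rooted by Taxon 0) and count the minimum state changes it requires (Fitch parsimony):
calcified operculum: 1; spiracle pair III lost: 2; book lungs: 2; nectar spur: 1.
Total tree length = 6.

6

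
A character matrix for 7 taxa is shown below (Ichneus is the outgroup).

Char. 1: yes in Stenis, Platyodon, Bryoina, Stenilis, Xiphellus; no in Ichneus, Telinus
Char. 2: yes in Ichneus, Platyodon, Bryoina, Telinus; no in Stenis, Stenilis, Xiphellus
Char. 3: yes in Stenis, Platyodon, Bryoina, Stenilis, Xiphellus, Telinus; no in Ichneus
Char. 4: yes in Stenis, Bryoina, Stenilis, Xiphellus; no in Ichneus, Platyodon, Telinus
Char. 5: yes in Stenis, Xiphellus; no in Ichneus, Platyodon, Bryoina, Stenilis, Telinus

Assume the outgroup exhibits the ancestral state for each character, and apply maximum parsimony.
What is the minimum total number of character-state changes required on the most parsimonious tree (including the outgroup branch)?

Character polarity is set by the outgroup: the derived state is whichever differs from the outgroup's state, so for Char. 2 the derived state is 'no', and for the remaining characters it is 'yes'.
Char. 1: derived state 'yes' in Bryoina, Platyodon, Stenilis, Stenis, and Xiphellus only — synapomorphy for {Bryoina, Platyodon, Stenilis, Stenis, Xiphellus}.
Char. 2 (derived state 'no') is shared by Stenilis, Stenis, and Xiphellus — a synapomorphy uniting that clade.
Char. 3 (derived state 'yes') is shared by all ingroup taxa — unites the whole ingroup.
Only Bryoina, Stenilis, Stenis, and Xiphellus show the derived state 'yes' for Char. 4, supporting them as a clade.
Char. 5 (derived state 'yes') is shared by Stenis and Xiphellus — a synapomorphy uniting that clade.
Most parsimonious ingroup topology: (((((Stenis,Xiphellus),Stenilis),Bryoina),Platyodon),Telinus).
Changes per character on this tree: Char. 1: 1; Char. 2: 1; Char. 3: 1; Char. 4: 1; Char. 5: 1.
Total = 5.

5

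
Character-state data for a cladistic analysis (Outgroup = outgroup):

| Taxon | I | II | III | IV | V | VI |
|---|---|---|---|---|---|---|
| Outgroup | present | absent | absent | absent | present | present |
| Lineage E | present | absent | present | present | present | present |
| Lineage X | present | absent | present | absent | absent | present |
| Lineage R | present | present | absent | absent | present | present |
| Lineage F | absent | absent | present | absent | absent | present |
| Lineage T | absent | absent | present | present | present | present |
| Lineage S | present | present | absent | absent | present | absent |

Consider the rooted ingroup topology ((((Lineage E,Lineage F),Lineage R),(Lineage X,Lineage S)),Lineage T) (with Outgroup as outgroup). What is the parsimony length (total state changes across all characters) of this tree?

Map each character onto ((((Lineage E,Lineage F),Lineage R),(Lineage X,Lineage S)),Lineage T) (rooted by Outgroup) and count the minimum state changes it requires (Fitch parsimony):
I: 2; II: 2; III: 3; IV: 2; V: 2; VI: 1.
Total tree length = 12.

12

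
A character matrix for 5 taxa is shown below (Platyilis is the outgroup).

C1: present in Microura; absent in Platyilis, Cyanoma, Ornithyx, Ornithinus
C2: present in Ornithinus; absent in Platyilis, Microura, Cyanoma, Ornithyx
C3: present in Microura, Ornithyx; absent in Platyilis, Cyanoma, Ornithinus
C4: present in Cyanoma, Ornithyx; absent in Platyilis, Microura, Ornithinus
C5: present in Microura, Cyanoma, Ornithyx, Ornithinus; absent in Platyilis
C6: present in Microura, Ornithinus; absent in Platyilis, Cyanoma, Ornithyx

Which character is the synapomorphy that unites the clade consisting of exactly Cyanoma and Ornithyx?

The outgroup has state 'absent' for every character, so 'present' is the derived state throughout.
C1: derived state 'present' in Microura only — an autapomorphy, so it tells us nothing about relationships among taxa.
C2: derived state 'present' in Ornithinus only — an autapomorphy, so it tells us nothing about relationships among taxa.
C3 groups Microura and Ornithyx, which is incompatible with the clades supported by the remaining characters; treating it as convergent (homoplasy) costs fewer steps than any alternative tree.
C4: derived state 'present' in Cyanoma and Ornithyx only — synapomorphy for {Cyanoma, Ornithyx}.
All ingroup taxa share the derived state 'present' for C5; it defines the ingroup but does not resolve relationships within it.
C6: derived state 'present' in Microura and Ornithinus only — synapomorphy for {Microura, Ornithinus}.
Most parsimonious ingroup topology: ((Microura,Ornithinus),(Cyanoma,Ornithyx)).
The clade {Cyanoma, Ornithyx} is supported by C4: its derived state 'present' occurs in exactly those taxa and in no other taxon (including the outgroup).

C4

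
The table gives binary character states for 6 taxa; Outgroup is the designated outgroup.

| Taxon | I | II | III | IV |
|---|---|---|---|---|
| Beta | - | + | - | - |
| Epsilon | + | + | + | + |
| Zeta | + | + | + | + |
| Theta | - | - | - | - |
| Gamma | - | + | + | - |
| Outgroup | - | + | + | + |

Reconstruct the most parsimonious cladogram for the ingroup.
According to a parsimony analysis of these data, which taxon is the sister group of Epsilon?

Zeta

Character polarity is set by the outgroup: the derived state is whichever differs from the outgroup's state, so for II, III, IV the derived state is '-', and for the remaining characters it is '+'.
I (derived state '+') is shared by Epsilon and Zeta — a synapomorphy uniting that clade.
II: derived state '-' in Theta only — an autapomorphy, so it tells us nothing about relationships among taxa.
Only Beta and Theta show the derived state '-' for III, supporting them as a clade.
IV: derived state '-' in Beta, Gamma, and Theta only — synapomorphy for {Beta, Gamma, Theta}.
Most parsimonious ingroup topology: ((Epsilon,Zeta),((Beta,Theta),Gamma)).
Epsilon and Zeta form a cherry on this tree, so they are sister taxa.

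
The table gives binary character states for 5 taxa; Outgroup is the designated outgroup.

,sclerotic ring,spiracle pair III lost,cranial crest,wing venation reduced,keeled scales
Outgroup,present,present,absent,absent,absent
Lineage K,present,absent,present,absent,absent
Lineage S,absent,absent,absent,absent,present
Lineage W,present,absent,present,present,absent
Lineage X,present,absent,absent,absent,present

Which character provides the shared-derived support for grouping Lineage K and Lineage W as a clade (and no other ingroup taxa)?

Character polarity is set by the outgroup: the derived state is whichever differs from the outgroup's state, so for sclerotic ring, spiracle pair III lost the derived state is 'absent', and for the remaining characters it is 'present'.
sclerotic ring: derived state 'absent' in Lineage S only — an autapomorphy, so it tells us nothing about relationships among taxa.
spiracle pair III lost (derived state 'absent') is shared by all ingroup taxa — unites the whole ingroup.
Only Lineage K and Lineage W show the derived state 'present' for cranial crest, supporting them as a clade.
wing venation reduced (derived state 'present') is unique to Lineage W (autapomorphy; uninformative for grouping).
Only Lineage S and Lineage X show the derived state 'present' for keeled scales, supporting them as a clade.
Most parsimonious ingroup topology: ((Lineage K,Lineage W),(Lineage S,Lineage X)).
The clade {Lineage K, Lineage W} is supported by cranial crest: its derived state 'present' occurs in exactly those taxa and in no other taxon (including the outgroup).

cranial crest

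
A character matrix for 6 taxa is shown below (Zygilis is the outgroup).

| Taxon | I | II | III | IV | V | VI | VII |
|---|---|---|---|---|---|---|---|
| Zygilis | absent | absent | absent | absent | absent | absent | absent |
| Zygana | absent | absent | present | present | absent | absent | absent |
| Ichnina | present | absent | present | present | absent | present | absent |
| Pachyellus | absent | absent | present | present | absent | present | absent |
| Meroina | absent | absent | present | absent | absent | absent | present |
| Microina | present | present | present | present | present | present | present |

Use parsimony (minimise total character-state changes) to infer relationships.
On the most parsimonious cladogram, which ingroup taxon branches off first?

The outgroup has state 'absent' for every character, so 'present' is the derived state throughout.
I (derived state 'present') is shared by Ichnina and Microina — a synapomorphy uniting that clade.
II (derived state 'present') is unique to Microina (autapomorphy; uninformative for grouping).
All ingroup taxa share the derived state 'present' for III; it defines the ingroup but does not resolve relationships within it.
IV: derived state 'present' in Ichnina, Microina, Pachyellus, and Zygana only — synapomorphy for {Ichnina, Microina, Pachyellus, Zygana}.
V: derived state 'present' in Microina only — an autapomorphy, so it tells us nothing about relationships among taxa.
VI (derived state 'present') is shared by Ichnina, Microina, and Pachyellus — a synapomorphy uniting that clade.
VII groups Meroina and Microina, which is incompatible with the clades supported by the remaining characters; treating it as convergent (homoplasy) costs fewer steps than any alternative tree.
Most parsimonious ingroup topology: ((Zygana,((Ichnina,Microina),Pachyellus)),Meroina).
Meroina is sister to the clade containing all other ingroup taxa, so it is the earliest-diverging (most basal) ingroup lineage.

Meroina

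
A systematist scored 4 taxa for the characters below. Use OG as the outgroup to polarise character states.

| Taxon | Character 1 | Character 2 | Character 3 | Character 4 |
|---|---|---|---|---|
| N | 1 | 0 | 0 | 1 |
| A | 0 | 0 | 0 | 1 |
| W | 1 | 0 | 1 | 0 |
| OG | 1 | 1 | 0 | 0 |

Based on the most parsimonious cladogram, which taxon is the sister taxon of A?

Character polarity is set by the outgroup: the derived state is whichever differs from the outgroup's state, so for Character 1, Character 2 the derived state is '0', and for the remaining characters it is '1'.
Character 1 (derived state '0') is unique to A (autapomorphy; uninformative for grouping).
Character 2 (derived state '0') is shared by all ingroup taxa — unites the whole ingroup.
Character 3: derived state '1' in W only — an autapomorphy, so it tells us nothing about relationships among taxa.
Character 4: derived state '1' in A and N only — synapomorphy for {A, N}.
Most parsimonious ingroup topology: ((A,N),W).
A and N form a cherry on this tree, so they are sister taxa.

N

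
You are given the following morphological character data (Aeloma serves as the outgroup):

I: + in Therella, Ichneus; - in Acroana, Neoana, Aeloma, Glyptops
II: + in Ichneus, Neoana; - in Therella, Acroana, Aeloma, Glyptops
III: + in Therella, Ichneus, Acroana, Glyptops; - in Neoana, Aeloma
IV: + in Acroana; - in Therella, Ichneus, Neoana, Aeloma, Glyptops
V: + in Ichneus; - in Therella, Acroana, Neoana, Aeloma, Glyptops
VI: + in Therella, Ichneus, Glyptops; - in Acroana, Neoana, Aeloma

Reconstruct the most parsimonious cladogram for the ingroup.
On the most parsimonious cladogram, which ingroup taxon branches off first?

The outgroup has state '-' for every character, so '+' is the derived state throughout.
I (derived state '+') is shared by Ichneus and Therella — a synapomorphy uniting that clade.
II (state '+') occurs in Ichneus and Neoana but conflicts with the nesting implied by the other characters — most parsimoniously interpreted as homoplasy.
Only Acroana, Glyptops, Ichneus, and Therella show the derived state '+' for III, supporting them as a clade.
IV (derived state '+') is unique to Acroana (autapomorphy; uninformative for grouping).
V: derived state '+' in Ichneus only — an autapomorphy, so it tells us nothing about relationships among taxa.
Only Glyptops, Ichneus, and Therella show the derived state '+' for VI, supporting them as a clade.
Most parsimonious ingroup topology: ((((Therella,Ichneus),Glyptops),Acroana),Neoana).
Neoana is sister to the clade containing all other ingroup taxa, so it is the earliest-diverging (most basal) ingroup lineage.

Neoana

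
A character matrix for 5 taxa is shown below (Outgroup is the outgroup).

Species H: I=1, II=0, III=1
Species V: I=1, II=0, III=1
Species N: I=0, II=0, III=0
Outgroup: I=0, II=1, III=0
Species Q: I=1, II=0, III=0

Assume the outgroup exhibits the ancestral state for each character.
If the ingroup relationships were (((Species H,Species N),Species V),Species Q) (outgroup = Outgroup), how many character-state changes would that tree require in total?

5

Map each character onto (((Species H,Species N),Species V),Species Q) (rooted by Outgroup) and count the minimum state changes it requires (Fitch parsimony):
I: 2; II: 1; III: 2.
Total tree length = 5.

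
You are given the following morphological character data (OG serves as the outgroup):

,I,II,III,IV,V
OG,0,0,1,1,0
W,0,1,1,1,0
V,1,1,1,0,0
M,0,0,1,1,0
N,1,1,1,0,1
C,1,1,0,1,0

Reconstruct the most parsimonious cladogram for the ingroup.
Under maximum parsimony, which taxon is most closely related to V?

N

Character polarity is set by the outgroup: the derived state is whichever differs from the outgroup's state, so for III, IV the derived state is '0', and for the remaining characters it is '1'.
Only C, N, and V show the derived state '1' for I, supporting them as a clade.
II (derived state '1') is shared by C, N, V, and W — a synapomorphy uniting that clade.
III (derived state '0') is unique to C (autapomorphy; uninformative for grouping).
IV (derived state '0') is shared by N and V — a synapomorphy uniting that clade.
V: derived state '1' in N only — an autapomorphy, so it tells us nothing about relationships among taxa.
Most parsimonious ingroup topology: ((W,((V,N),C)),M).
V and N form a cherry on this tree, so they are sister taxa.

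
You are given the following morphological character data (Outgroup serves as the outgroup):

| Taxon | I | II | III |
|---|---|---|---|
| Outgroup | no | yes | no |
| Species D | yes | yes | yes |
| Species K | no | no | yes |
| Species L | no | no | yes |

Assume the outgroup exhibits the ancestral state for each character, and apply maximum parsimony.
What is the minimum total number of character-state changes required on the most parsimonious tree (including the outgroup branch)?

Character polarity is set by the outgroup: the derived state is whichever differs from the outgroup's state, so for II the derived state is 'no', and for the remaining characters it is 'yes'.
I: derived state 'yes' in Species D only — an autapomorphy, so it tells us nothing about relationships among taxa.
II: derived state 'no' in Species K and Species L only — synapomorphy for {Species K, Species L}.
All ingroup taxa share the derived state 'yes' for III; it defines the ingroup but does not resolve relationships within it.
Most parsimonious ingroup topology: (Species D,(Species K,Species L)).
Changes per character on this tree: I: 1; II: 1; III: 1.
Total = 3.

3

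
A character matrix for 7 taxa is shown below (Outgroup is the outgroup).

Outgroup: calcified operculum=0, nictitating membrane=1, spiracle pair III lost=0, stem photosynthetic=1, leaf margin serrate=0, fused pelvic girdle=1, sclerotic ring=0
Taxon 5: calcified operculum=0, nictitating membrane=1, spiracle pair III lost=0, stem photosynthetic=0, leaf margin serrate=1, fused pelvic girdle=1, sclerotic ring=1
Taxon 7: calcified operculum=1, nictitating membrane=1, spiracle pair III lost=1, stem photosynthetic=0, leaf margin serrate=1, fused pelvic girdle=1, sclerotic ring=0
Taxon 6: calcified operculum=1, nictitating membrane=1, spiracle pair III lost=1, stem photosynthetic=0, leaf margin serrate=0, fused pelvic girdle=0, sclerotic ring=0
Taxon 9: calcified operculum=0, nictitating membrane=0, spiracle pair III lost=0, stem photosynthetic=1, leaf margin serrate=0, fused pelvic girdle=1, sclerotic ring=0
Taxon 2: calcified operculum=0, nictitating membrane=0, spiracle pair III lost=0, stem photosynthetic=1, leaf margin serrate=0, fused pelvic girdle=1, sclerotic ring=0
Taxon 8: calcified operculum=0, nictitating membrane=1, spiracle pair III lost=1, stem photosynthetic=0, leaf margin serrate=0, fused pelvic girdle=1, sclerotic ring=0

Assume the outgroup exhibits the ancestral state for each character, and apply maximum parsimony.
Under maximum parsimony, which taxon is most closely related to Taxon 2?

Character polarity is set by the outgroup: the derived state is whichever differs from the outgroup's state, so for nictitating membrane, stem photosynthetic, fused pelvic girdle the derived state is '0', and for the remaining characters it is '1'.
calcified operculum: derived state '1' in Taxon 6 and Taxon 7 only — synapomorphy for {Taxon 6, Taxon 7}.
Only Taxon 2 and Taxon 9 show the derived state '0' for nictitating membrane, supporting them as a clade.
spiracle pair III lost: derived state '1' in Taxon 6, Taxon 7, and Taxon 8 only — synapomorphy for {Taxon 6, Taxon 7, Taxon 8}.
stem photosynthetic (derived state '0') is shared by Taxon 5, Taxon 6, Taxon 7, and Taxon 8 — a synapomorphy uniting that clade.
leaf margin serrate groups Taxon 5 and Taxon 7, which is incompatible with the clades supported by the remaining characters; treating it as convergent (homoplasy) costs fewer steps than any alternative tree.
fused pelvic girdle (derived state '0') is unique to Taxon 6 (autapomorphy; uninformative for grouping).
sclerotic ring (derived state '1') is unique to Taxon 5 (autapomorphy; uninformative for grouping).
Most parsimonious ingroup topology: ((Taxon 5,((Taxon 7,Taxon 6),Taxon 8)),(Taxon 9,Taxon 2)).
Taxon 2 and Taxon 9 form a cherry on this tree, so they are sister taxa.

Taxon 9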